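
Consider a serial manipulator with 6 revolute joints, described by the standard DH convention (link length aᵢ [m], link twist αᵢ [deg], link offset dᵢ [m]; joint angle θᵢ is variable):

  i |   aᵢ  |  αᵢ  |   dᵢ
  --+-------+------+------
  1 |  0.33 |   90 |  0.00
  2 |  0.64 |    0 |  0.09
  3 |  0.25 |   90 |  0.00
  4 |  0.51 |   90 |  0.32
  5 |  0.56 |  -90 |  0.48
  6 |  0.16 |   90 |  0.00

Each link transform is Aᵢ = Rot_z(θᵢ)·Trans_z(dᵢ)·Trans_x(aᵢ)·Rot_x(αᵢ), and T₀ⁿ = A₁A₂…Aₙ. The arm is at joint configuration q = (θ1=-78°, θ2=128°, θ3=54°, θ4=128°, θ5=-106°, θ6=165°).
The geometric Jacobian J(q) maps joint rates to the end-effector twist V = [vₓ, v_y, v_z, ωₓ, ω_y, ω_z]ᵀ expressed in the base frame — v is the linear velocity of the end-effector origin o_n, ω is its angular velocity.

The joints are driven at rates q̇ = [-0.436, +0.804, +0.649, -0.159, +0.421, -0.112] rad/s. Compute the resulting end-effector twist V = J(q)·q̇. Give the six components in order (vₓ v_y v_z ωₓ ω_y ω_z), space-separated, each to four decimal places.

o_n = [-0.7447, 0.2627, 0.4224]
J₁: ẑ×o_n = [-0.2627, -0.7447, 0.0000], ω = ẑ
J2: z=[-0.9781, -0.2079, 0.0000] o=[0.0686, -0.3228, 0.0000] → [-0.0878, 0.4132, -0.7418, -0.9781, -0.2079, 0.0000]
J3: z=[-0.9781, -0.2079, 0.0000] o=[-0.1013, 0.0439, 0.5043] → [0.0170, -0.0801, -0.3478, -0.9781, -0.2079, 0.0000]
J4: z=[-0.0073, 0.0341, 0.9994] o=[-0.1533, 0.2883, 0.4956] → [0.0231, -0.5916, 0.0204, -0.0073, 0.0341, 0.9994]
J5: z=[-0.7659, 0.6423, -0.0275] o=[-0.4835, -0.0913, 0.8264] → [-0.2497, -0.3022, -0.1033, -0.7659, 0.6423, -0.0275]
J6: z=[-0.6160, -0.7454, -0.2548] o=[-0.7480, 0.3169, 0.2719] → [-0.1260, 0.0919, 0.0358, -0.6160, -0.7454, -0.2548]
V = J·q̇ = [-0.0397, 0.5614, -0.8729, -1.6736, 0.0464, -0.5779]

-0.0397 0.5614 -0.8729 -1.6736 0.0464 -0.5779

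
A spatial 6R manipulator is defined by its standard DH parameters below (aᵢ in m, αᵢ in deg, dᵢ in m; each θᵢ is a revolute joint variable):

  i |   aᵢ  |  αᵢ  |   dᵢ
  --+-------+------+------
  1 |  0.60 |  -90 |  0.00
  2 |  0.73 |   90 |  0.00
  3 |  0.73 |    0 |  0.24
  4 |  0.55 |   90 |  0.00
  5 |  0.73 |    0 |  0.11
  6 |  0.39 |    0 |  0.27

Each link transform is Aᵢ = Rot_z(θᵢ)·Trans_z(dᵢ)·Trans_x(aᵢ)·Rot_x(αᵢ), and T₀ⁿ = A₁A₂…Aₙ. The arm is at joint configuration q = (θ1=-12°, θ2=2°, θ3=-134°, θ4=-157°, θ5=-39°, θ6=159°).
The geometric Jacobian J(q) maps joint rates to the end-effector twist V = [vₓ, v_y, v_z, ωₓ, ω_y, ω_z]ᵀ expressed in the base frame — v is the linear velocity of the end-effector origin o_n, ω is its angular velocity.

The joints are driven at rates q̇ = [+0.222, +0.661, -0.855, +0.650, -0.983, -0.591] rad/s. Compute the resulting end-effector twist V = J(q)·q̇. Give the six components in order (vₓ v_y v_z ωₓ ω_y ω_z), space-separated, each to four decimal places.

-0.1153 0.7436 -0.8438 -1.1888 1.5051 0.0684

o_n = [1.5203, -0.1189, 0.0866]
J₁: ẑ×o_n = [0.1189, 1.5203, -0.0000], ω = ẑ
J2: z=[0.2079, 0.9781, 0.0000] o=[0.5869, -0.1247, 0.0000] → [0.0847, -0.0180, -0.9118, 0.2079, 0.9781, 0.0000]
J3: z=[0.0341, -0.0073, 0.9994] o=[1.3005, -0.2764, -0.0255] → [-0.1582, 0.2158, 0.0070, 0.0341, -0.0073, 0.9994]
J4: z=[0.0341, -0.0073, 0.9994] o=[0.7038, -0.6864, 0.2321] → [-0.5661, 0.8209, 0.0253, 0.0341, -0.0073, 0.9994]
J5: z=[0.8381, -0.5445, -0.0326] o=[1.0032, -0.2252, 0.2252] → [0.0789, 0.0993, 0.3706, 0.8381, -0.5445, -0.0326]
J6: z=[0.8381, -0.5445, -0.0326] o=[1.3886, 0.1941, -0.2446] → [-0.1905, -0.2819, -0.1907, 0.8381, -0.5445, -0.0326]
V = J·q̇ = [-0.1153, 0.7436, -0.8438, -1.1888, 1.5051, 0.0684]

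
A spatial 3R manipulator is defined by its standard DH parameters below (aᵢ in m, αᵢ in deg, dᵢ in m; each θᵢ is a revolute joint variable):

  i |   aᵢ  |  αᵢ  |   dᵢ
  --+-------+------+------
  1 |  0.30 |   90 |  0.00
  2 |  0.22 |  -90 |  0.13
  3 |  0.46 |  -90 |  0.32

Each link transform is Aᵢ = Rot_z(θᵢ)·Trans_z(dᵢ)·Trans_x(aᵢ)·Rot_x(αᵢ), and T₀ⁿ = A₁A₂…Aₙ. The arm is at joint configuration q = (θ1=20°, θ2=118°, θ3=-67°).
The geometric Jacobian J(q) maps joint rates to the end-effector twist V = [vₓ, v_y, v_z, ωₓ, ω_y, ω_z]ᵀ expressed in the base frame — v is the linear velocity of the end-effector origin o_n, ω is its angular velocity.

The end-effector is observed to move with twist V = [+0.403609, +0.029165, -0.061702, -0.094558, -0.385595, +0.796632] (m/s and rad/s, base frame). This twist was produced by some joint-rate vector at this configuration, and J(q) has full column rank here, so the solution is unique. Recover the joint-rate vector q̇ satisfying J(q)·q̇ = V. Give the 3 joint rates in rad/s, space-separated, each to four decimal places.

o_n = [0.0293, -0.5783, 0.2027]
J₁: ẑ×o_n = [0.5783, 0.0293, -0.0000], ω = ẑ
J2: z=[0.3420, -0.9397, 0.0000] o=[0.2819, 0.1026, 0.0000] → [-0.1905, -0.0693, -0.4702, 0.3420, -0.9397, 0.0000]
J3: z=[-0.8297, -0.3020, -0.4695] o=[0.2293, -0.0549, 0.1942] → [-0.2483, 0.1009, 0.3739, -0.8297, -0.3020, -0.4695]
q̇ = J⁺·V = [0.9140, 0.3300, 0.2500]

0.9140 0.3300 0.2500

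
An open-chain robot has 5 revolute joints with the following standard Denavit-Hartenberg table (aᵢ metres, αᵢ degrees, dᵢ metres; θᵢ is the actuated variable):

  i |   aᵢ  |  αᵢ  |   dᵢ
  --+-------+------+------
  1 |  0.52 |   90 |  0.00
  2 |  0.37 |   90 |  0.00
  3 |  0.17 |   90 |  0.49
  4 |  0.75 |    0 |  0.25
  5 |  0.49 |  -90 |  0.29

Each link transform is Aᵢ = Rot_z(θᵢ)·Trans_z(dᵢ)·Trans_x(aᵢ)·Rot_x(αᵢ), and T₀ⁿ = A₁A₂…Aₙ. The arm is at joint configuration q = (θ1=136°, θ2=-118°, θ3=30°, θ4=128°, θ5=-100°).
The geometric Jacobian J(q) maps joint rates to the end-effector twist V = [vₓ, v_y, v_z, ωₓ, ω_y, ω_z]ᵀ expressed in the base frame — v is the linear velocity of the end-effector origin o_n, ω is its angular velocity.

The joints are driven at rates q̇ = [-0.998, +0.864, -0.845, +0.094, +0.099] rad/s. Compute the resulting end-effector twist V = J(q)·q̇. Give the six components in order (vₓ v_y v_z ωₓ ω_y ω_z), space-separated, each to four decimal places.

-1.3928 -0.5659 -0.9176 -0.0200 0.9881 -1.4799

o_n = [0.4401, -0.9771, -0.0573]
J₁: ẑ×o_n = [0.9771, 0.4401, -0.0000], ω = ẑ
J2: z=[0.6947, 0.7193, 0.0000] o=[-0.3741, 0.3612, 0.0000] → [-0.0412, 0.0398, -1.5153, 0.6947, 0.7193, 0.0000]
J3: z=[0.6351, -0.6133, 0.4695] o=[-0.2491, 0.2406, -0.3267] → [0.4065, 0.1525, -0.3507, 0.6351, -0.6133, 0.4695]
J4: z=[-0.4327, -0.7860, -0.4415] o=[0.1709, -0.0469, -0.2266] → [-0.5438, -0.0456, 0.6142, -0.4327, -0.7860, -0.4415]
J5: z=[-0.4327, -0.7860, -0.4415] o=[0.1426, -0.6415, 0.2935] → [0.1276, -0.2831, 0.3790, -0.4327, -0.7860, -0.4415]
V = J·q̇ = [-1.3928, -0.5659, -0.9176, -0.0200, 0.9881, -1.4799]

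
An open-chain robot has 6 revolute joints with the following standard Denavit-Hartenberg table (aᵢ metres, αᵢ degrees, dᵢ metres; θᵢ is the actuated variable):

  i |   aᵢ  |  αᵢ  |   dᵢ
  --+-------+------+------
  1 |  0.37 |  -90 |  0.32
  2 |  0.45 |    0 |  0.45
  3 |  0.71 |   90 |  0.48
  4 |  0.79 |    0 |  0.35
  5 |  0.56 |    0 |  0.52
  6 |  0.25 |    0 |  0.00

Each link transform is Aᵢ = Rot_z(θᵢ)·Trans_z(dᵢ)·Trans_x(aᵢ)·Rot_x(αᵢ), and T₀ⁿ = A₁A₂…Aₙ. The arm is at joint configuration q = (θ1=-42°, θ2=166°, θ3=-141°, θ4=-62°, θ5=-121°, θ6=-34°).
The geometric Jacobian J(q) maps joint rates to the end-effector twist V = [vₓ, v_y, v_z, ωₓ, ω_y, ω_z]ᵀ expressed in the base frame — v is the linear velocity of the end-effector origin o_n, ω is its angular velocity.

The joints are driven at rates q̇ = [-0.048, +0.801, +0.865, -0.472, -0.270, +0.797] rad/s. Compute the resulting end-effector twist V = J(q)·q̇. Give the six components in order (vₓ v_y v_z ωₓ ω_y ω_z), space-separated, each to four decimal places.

0.6791 -0.3417 -0.6155 1.1320 1.2225 0.0018

o_n = [0.7164, -0.0904, 0.8635]
J₁: ẑ×o_n = [0.0904, 0.7164, -0.0000], ω = ẑ
J2: z=[0.6691, 0.7431, 0.0000] o=[0.2750, -0.2476, 0.3200] → [0.4039, -0.3637, -0.2229, 0.6691, 0.7431, 0.0000]
J3: z=[0.6691, 0.7431, 0.0000] o=[0.2516, 0.3790, 0.2111] → [0.4848, -0.4365, -0.6595, 0.6691, 0.7431, 0.0000]
J4: z=[0.3141, -0.2828, 0.9063] o=[1.0510, 0.3051, -0.0889] → [0.0891, -0.6023, -0.2188, 0.3141, -0.2828, 0.9063]
J5: z=[0.3141, -0.2828, 0.9063] o=[0.9440, -0.5371, 0.0715] → [-0.6289, -0.4550, 0.0760, 0.3141, -0.2828, 0.9063]
J6: z=[0.3141, -0.2828, 0.9063] o=[0.7502, -0.3232, 0.7792] → [-0.2349, -0.0571, 0.0636, 0.3141, -0.2828, 0.9063]
V = J·q̇ = [0.6791, -0.3417, -0.6155, 1.1320, 1.2225, 0.0018]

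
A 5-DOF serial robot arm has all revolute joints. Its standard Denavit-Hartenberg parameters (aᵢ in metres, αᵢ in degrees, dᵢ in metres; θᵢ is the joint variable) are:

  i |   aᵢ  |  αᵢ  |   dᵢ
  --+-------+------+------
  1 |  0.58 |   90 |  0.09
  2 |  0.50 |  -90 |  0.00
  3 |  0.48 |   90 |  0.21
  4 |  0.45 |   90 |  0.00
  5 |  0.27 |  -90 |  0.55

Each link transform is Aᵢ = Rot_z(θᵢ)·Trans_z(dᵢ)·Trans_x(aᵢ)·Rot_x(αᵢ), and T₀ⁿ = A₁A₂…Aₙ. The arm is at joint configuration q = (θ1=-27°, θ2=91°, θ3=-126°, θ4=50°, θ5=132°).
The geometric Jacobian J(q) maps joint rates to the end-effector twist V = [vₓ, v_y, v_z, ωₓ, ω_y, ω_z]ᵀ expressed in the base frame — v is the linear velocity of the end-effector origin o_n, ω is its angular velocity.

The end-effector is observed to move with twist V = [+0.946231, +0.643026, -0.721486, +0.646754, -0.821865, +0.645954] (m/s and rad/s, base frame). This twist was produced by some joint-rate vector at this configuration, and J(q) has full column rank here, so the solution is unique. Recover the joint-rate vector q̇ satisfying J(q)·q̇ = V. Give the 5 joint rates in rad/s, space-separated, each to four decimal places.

o_n = [0.1243, -0.9066, -0.2049]
J₁: ẑ×o_n = [0.9066, 0.1243, -0.0000], ω = ẑ
J2: z=[-0.4540, -0.8910, 0.0000] o=[0.5168, -0.2633, 0.0900] → [0.2628, -0.1339, -0.0577, -0.4540, -0.8910, 0.0000]
J3: z=[-0.8909, 0.4539, -0.0175] o=[0.5090, -0.2594, 0.5899] → [-0.3721, -0.7014, 0.7512, -0.8909, 0.4539, -0.0175]
J4: z=[0.2794, 0.5173, -0.8089] o=[0.1500, -0.5123, 0.3042] → [-0.5823, 0.1630, -0.0969, 0.2794, 0.5173, -0.8089]
J5: z=[0.2983, -0.8475, -0.4390] o=[-0.2607, -0.5656, 0.1282] → [0.1326, -0.0697, 0.2246, 0.2983, -0.8475, -0.4390]
q̇ = J⁺·V = [0.3770, 0.2790, -0.9700, -0.2980, -0.0250]

0.3770 0.2790 -0.9700 -0.2980 -0.0250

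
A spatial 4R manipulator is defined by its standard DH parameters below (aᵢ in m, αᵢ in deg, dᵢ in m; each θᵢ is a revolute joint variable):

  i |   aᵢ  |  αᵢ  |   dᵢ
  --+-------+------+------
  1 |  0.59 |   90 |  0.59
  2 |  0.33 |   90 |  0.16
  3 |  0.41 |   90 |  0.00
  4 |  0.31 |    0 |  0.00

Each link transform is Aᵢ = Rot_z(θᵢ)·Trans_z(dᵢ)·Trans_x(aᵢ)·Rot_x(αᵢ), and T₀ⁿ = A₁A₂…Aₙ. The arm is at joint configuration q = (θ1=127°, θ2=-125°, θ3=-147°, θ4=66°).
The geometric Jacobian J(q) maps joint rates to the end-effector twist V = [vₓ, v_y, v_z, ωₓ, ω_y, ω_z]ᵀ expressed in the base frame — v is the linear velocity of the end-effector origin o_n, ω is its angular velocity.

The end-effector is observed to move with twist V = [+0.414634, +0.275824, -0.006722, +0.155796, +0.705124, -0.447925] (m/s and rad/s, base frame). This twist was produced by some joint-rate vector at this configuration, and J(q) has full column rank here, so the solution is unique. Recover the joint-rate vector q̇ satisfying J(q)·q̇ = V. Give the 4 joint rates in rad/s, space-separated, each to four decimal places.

o_n = [-0.3621, 0.2613, 0.8504]
J₁: ẑ×o_n = [-0.2613, -0.3621, 0.0000], ω = ẑ
J2: z=[0.7986, 0.6018, 0.0000] o=[-0.3551, 0.4712, 0.5900] → [0.1567, -0.2080, -0.1634, 0.7986, 0.6018, 0.0000]
J3: z=[0.4930, -0.6542, 0.5736] o=[-0.1134, 0.4163, 0.3197] → [-0.2583, -0.4043, -0.2392, 0.4930, -0.6542, 0.5736]
J4: z=[0.4818, 0.7542, 0.4461] o=[-0.4104, 0.4394, 0.6013] → [0.2673, -0.0985, -0.1222, 0.4818, 0.7542, 0.4461]
q̇ = J⁺·V = [-0.5900, -0.0450, -0.3030, 0.7080]

-0.5900 -0.0450 -0.3030 0.7080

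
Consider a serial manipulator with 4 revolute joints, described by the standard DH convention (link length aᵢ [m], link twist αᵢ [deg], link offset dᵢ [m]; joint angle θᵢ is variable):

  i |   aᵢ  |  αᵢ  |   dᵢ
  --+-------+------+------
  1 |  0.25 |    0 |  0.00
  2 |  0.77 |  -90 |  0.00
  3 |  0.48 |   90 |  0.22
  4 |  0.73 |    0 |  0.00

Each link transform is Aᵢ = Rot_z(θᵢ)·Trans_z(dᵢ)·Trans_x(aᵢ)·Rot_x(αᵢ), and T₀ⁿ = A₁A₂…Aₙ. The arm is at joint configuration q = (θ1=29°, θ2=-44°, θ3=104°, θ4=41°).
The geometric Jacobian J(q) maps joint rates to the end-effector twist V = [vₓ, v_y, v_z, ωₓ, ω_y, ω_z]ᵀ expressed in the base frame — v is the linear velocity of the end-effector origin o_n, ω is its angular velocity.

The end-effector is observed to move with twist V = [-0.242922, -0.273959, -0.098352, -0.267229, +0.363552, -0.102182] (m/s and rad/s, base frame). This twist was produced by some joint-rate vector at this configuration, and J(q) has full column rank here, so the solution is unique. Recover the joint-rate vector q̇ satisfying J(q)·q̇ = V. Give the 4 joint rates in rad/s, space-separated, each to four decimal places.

-0.1590 -0.0310 0.2820 -0.3630

o_n = [0.9024, 0.6616, -1.0003]
J₁: ẑ×o_n = [-0.6616, 0.9024, 0.0000], ω = ẑ
J2: z=[0.0000, 0.0000, 1.0000] o=[0.2187, 0.1212, 0.0000] → [-0.5404, 0.6837, 0.0000, 0.0000, 0.0000, 1.0000]
J3: z=[0.2588, 0.9659, 0.0000] o=[0.9624, -0.0781, 0.0000] → [-0.9662, 0.2589, 0.2494, 0.2588, 0.9659, 0.0000]
J4: z=[0.9372, -0.2511, -0.2419] o=[0.9072, 0.1645, -0.4657] → [0.2545, 0.5022, 0.4647, 0.9372, -0.2511, -0.2419]
q̇ = J⁺·V = [-0.1590, -0.0310, 0.2820, -0.3630]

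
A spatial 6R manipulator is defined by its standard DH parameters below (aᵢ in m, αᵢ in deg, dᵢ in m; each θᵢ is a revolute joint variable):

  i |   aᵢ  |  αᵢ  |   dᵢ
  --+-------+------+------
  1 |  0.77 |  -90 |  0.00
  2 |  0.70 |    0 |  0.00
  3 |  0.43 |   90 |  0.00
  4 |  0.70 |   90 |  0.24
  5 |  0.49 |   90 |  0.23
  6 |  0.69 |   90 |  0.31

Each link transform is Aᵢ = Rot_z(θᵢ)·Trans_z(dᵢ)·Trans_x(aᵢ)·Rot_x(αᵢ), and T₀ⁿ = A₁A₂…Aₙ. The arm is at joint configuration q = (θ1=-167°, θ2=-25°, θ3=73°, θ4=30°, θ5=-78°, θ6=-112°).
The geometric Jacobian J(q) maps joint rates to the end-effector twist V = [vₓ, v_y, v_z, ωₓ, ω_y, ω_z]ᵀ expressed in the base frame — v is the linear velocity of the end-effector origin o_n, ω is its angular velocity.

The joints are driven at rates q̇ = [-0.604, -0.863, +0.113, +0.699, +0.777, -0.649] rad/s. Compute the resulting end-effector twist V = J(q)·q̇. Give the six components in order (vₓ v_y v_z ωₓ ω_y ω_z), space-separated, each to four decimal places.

o_n = [-1.5997, -0.9618, -0.1919]
J₁: ẑ×o_n = [0.9618, -1.5997, 0.0000], ω = ẑ
J2: z=[0.2250, -0.9744, 0.0000] o=[-0.7503, -0.1732, 0.0000] → [0.1870, 0.0432, -1.0050, 0.2250, -0.9744, 0.0000]
J3: z=[0.2250, -0.9744, 0.0000] o=[-1.3684, -0.3159, 0.2958] → [0.4752, 0.1097, -0.3706, 0.2250, -0.9744, 0.0000]
J4: z=[-0.7241, -0.1672, 0.6691] o=[-1.6488, -0.3806, -0.0237] → [0.4170, -0.0889, 0.4290, -0.7241, -0.1672, 0.6691]
J5: z=[-0.5208, 0.7686, -0.3716] o=[-2.1391, -0.8530, -0.3136] → [0.0532, -0.1370, -0.3579, -0.5208, 0.7686, -0.3716]
J6: z=[0.5928, 0.6388, 0.4904] o=[-1.9579, -0.6591, -0.7854] → [0.5276, -0.1762, -0.4083, 0.5928, 0.6388, 0.4904]
V = J·q̇ = [-0.6982, 0.8871, 1.1122, -1.4643, 0.7965, -0.7433]

-0.6982 0.8871 1.1122 -1.4643 0.7965 -0.7433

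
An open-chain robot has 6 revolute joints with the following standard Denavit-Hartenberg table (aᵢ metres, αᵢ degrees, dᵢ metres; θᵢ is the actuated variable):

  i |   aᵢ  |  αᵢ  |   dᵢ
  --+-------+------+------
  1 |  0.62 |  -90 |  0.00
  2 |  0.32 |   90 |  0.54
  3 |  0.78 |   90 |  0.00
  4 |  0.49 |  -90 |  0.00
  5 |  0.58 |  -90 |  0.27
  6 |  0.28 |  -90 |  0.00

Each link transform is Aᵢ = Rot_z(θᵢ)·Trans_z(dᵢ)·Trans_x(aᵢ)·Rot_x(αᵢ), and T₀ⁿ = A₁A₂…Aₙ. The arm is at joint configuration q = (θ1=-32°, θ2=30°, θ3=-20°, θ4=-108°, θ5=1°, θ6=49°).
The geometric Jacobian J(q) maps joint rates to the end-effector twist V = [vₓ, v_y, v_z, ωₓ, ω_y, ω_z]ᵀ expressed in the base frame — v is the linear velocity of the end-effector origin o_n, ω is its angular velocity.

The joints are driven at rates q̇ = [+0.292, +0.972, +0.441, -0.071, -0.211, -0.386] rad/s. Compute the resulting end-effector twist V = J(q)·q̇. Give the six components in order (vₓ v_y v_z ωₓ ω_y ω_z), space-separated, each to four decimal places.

o_n = [0.7719, -0.0117, -1.4212]
J₁: ẑ×o_n = [0.0117, 0.7719, -0.0000], ω = ẑ
J2: z=[0.5299, 0.8480, 0.0000] o=[0.5258, -0.3285, 0.0000] → [-1.2052, 0.7531, -0.0408, 0.5299, 0.8480, 0.0000]
J3: z=[0.4240, -0.2650, 0.8660] o=[1.0470, -0.0175, -0.1600] → [0.3292, 0.2966, -0.0704, 0.4240, -0.2650, 0.8660]
J4: z=[-0.7492, -0.6399, 0.1710] o=[1.4439, -0.5801, -0.5265] → [0.4754, -0.7852, -0.8558, -0.7492, -0.6399, 0.1710]
J5: z=[0.3530, -0.6041, -0.7145] o=[1.1692, -0.3474, -0.8589] → [0.5795, 0.4823, -0.1215, 0.3530, -0.6041, -0.7145]
J6: z=[0.7588, 0.6316, -0.1591] o=[0.9471, -0.2286, -1.4470] → [0.0508, 0.0083, 0.2752, 0.7588, 0.6316, -0.1591]
V = J·q̇ = [-1.1986, 1.0390, -0.0906, 0.3879, 0.6366, 0.8740]

-1.1986 1.0390 -0.0906 0.3879 0.6366 0.8740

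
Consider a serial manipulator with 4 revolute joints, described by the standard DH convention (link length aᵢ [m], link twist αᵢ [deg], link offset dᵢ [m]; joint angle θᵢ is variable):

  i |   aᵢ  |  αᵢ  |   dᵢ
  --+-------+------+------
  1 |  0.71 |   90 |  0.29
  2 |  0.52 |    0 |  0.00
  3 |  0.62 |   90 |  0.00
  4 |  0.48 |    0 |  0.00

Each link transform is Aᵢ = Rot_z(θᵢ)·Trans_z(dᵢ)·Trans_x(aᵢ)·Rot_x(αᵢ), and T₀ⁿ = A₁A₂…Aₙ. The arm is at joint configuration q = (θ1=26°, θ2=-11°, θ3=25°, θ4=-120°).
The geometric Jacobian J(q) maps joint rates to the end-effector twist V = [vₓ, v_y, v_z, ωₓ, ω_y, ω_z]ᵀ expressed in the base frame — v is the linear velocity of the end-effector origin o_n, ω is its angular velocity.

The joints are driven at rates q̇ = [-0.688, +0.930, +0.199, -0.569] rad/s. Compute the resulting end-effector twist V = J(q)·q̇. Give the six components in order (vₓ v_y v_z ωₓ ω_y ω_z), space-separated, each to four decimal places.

o_n = [1.2461, 1.0703, 0.2827]
J₁: ẑ×o_n = [-1.0703, 1.2461, 0.0000], ω = ẑ
J2: z=[0.4384, -0.8988, 0.0000] o=[0.6381, 0.3112, 0.2900] → [0.0066, 0.0032, 0.8792, 0.4384, -0.8988, 0.0000]
J3: z=[0.4384, -0.8988, 0.0000] o=[1.0969, 0.5350, 0.1908] → [-0.0826, -0.0403, 0.3687, 0.4384, -0.8988, 0.0000]
J4: z=[0.2174, 0.1061, -0.9703] o=[1.6376, 0.7987, 0.3408] → [0.2573, 0.3925, 0.1006, 0.2174, 0.1061, -0.9703]
V = J·q̇ = [0.5796, -1.0857, 0.8338, 0.3712, -1.0751, -0.1359]

0.5796 -1.0857 0.8338 0.3712 -1.0751 -0.1359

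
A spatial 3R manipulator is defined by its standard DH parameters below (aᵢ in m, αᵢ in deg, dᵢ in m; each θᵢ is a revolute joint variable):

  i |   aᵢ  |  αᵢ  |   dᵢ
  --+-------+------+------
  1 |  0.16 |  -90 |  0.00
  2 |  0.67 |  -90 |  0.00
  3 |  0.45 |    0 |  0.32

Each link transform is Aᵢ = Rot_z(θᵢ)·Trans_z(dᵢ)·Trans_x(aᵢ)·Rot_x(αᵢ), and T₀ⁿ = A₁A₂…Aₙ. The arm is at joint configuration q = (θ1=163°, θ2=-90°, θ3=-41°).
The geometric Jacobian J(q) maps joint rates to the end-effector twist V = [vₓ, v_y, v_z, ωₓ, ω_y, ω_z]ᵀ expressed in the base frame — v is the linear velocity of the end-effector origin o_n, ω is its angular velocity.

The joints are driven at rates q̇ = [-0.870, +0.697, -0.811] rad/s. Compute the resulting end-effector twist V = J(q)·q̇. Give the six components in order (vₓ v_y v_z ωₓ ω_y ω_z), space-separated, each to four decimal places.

o_n = [-0.5453, -0.1420, 1.0096]
J₁: ẑ×o_n = [0.1420, -0.5453, 0.0000], ω = ẑ
J2: z=[-0.2924, -0.9563, 0.0000] o=[-0.1530, 0.0468, 0.0000] → [-0.9655, 0.2952, -0.3200, -0.2924, -0.9563, 0.0000]
J3: z=[-0.9563, 0.2924, -0.0000] o=[-0.1530, 0.0468, 0.6700] → [0.0993, 0.3248, 0.2952, -0.9563, 0.2924, -0.0000]
V = J·q̇ = [-0.8770, 0.4168, -0.4625, 0.5718, -0.9037, -0.8700]

-0.8770 0.4168 -0.4625 0.5718 -0.9037 -0.8700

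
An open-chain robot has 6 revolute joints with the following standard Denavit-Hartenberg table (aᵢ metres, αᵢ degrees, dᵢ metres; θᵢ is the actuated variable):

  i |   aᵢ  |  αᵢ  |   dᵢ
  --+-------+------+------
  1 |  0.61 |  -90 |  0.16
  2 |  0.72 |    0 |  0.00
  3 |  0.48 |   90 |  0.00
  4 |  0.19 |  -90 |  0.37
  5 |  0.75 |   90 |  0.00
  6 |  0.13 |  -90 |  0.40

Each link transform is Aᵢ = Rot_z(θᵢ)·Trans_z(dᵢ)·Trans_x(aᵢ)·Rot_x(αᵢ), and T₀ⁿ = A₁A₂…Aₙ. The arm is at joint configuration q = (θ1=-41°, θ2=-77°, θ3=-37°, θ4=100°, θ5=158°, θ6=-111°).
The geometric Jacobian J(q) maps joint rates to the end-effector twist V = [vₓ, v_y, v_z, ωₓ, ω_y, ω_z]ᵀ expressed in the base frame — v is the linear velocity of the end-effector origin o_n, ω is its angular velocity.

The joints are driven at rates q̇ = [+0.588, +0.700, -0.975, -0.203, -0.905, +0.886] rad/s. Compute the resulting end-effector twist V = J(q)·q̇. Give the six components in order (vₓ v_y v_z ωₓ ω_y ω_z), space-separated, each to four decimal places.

1.2999 0.0343 -0.0100 0.5876 -0.2338 1.7662

o_n = [0.3762, -0.7067, 1.5663]
J₁: ẑ×o_n = [0.7067, 0.3762, -0.0000], ω = ẑ
J2: z=[0.6561, 0.7547, 0.0000] o=[0.4604, -0.4002, 0.1600] → [1.0614, -0.9226, -0.1376, 0.6561, 0.7547, 0.0000]
J3: z=[0.6561, 0.7547, 0.0000] o=[0.5826, -0.5065, 0.8615] → [0.5319, -0.4624, 0.0244, 0.6561, 0.7547, 0.0000]
J4: z=[-0.6895, 0.5993, -0.4067] o=[0.4353, -0.3784, 1.3000] → [0.0260, 0.2076, 0.2618, -0.6895, 0.5993, -0.4067]
J5: z=[0.1884, -0.3938, -0.8997] o=[0.3130, -0.0242, 1.1194] → [-0.7900, -0.1410, -0.1037, 0.1884, -0.3938, -0.8997]
J6: z=[0.9013, -0.2946, 0.3177] o=[0.0204, -0.6772, 1.3440] → [-0.0561, -0.0873, 0.0783, 0.9013, -0.2946, 0.3177]
V = J·q̇ = [1.2999, 0.0343, -0.0100, 0.5876, -0.2338, 1.7662]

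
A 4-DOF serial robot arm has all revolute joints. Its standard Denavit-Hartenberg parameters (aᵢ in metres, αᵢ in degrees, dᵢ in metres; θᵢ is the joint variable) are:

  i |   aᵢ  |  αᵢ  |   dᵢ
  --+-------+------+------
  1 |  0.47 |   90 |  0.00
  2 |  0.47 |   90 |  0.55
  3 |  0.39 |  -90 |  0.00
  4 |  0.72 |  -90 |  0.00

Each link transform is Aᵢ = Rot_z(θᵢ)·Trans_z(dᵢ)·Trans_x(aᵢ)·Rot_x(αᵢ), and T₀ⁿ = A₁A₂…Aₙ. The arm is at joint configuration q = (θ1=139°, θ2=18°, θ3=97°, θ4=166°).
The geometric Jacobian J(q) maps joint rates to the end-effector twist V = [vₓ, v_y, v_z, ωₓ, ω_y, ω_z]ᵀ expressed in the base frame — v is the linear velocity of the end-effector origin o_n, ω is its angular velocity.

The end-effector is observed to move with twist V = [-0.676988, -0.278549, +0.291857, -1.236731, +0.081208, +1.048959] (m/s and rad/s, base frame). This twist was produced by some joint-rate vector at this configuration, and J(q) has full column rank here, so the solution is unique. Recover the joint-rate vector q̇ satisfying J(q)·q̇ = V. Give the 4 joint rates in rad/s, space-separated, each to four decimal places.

o_n = [-0.5186, 0.7737, 0.3225]
J₁: ẑ×o_n = [-0.7737, -0.5186, 0.0000], ω = ẑ
J2: z=[0.6561, 0.7547, 0.0000] o=[-0.3547, 0.3083, 0.0000] → [0.2434, -0.2116, 0.4289, 0.6561, 0.7547, 0.0000]
J3: z=[-0.2332, 0.2027, -0.9511] o=[-0.3312, 1.0167, 0.1452] → [-0.1952, 0.2195, 0.0947, -0.2332, 0.2027, -0.9511]
J4: z=[0.6325, -0.7113, -0.3067] o=[-0.0432, 1.2792, 0.1306] → [-0.2916, 0.0244, -0.6579, 0.6325, -0.7113, -0.3067]
q̇ = J⁺·V = [0.9250, -0.8700, 0.1870, -0.9840]

0.9250 -0.8700 0.1870 -0.9840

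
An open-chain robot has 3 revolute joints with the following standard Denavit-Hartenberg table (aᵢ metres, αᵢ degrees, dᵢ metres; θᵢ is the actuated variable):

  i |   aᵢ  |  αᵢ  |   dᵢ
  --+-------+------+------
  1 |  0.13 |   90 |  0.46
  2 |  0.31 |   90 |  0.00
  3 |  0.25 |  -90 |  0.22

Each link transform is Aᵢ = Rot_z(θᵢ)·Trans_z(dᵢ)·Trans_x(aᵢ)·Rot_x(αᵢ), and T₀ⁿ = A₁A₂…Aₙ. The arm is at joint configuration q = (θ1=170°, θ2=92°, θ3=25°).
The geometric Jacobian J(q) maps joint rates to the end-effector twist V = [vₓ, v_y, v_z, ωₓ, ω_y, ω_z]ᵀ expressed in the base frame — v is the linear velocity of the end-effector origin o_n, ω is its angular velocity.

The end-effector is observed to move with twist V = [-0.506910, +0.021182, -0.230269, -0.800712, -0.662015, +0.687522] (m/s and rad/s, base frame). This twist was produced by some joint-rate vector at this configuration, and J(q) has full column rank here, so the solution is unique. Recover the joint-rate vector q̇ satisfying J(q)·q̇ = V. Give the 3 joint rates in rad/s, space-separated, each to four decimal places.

0.6640 -0.7910 0.6740

o_n = [-0.3078, 0.1616, 1.0039]
J₁: ẑ×o_n = [-0.1616, -0.3078, 0.0000], ω = ẑ
J2: z=[0.1736, 0.9848, 0.0000] o=[-0.1280, 0.0226, 0.4600] → [0.5357, -0.0945, 0.2011, 0.1736, 0.9848, 0.0000]
J3: z=[-0.9842, 0.1735, 0.0349] o=[-0.1174, 0.0207, 0.7698] → [0.0357, 0.2238, -0.1056, -0.9842, 0.1735, 0.0349]
q̇ = J⁺·V = [0.6640, -0.7910, 0.6740]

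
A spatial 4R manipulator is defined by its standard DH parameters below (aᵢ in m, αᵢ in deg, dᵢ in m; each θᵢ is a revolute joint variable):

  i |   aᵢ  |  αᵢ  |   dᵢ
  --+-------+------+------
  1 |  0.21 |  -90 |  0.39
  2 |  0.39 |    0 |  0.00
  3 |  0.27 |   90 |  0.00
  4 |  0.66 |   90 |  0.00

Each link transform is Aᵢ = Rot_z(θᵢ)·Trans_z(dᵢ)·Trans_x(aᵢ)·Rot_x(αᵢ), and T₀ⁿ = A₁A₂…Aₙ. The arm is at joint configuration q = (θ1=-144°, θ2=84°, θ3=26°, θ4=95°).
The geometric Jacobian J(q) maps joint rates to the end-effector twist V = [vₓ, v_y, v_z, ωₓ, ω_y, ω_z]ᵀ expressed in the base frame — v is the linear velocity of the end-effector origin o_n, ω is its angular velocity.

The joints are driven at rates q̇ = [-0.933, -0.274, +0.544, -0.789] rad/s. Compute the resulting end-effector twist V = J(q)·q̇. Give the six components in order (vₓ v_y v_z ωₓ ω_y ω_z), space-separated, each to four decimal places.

o_n = [0.2424, -0.6366, -0.1975]
J₁: ẑ×o_n = [0.6366, 0.2424, -0.0000], ω = ẑ
J2: z=[0.5878, -0.8090, 0.0000] o=[-0.1699, -0.1234, 0.3900] → [0.4753, 0.3453, 0.0319, 0.5878, -0.8090, 0.0000]
J3: z=[0.5878, -0.8090, 0.0000] o=[-0.2029, -0.1474, 0.0021] → [0.1615, 0.1174, 0.0727, 0.5878, -0.8090, 0.0000]
J4: z=[-0.7602, -0.5523, -0.3420] o=[-0.1282, -0.0931, -0.2516] → [-0.2157, -0.0856, 0.6178, -0.7602, -0.5523, -0.3420]
V = J·q̇ = [-0.4661, -0.1894, -0.4567, 0.7585, 0.2174, -0.6631]

-0.4661 -0.1894 -0.4567 0.7585 0.2174 -0.6631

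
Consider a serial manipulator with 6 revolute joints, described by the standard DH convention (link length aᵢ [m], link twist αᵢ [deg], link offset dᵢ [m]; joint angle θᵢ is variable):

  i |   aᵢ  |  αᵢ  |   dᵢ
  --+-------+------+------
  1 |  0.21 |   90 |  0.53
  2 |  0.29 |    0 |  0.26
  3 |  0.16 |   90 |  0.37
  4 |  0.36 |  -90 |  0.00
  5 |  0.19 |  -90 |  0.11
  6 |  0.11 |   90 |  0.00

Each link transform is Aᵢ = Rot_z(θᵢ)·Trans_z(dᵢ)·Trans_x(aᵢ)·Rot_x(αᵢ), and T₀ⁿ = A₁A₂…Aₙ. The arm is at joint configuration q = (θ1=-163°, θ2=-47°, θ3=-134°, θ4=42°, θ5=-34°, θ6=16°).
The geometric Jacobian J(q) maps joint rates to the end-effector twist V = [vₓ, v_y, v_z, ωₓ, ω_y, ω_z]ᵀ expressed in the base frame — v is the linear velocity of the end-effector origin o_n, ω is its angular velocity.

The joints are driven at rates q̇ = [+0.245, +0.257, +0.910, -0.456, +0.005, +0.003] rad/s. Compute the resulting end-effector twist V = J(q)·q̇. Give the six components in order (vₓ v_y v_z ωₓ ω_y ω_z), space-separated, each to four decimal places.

0.1324 -0.1110 -0.5926 -0.3370 1.1224 -0.2135

o_n = [-0.1806, 1.0889, 0.4930]
J₁: ẑ×o_n = [-1.0889, -0.1806, 0.0000], ω = ẑ
J2: z=[-0.2924, 0.9563, 0.0000] o=[-0.2008, -0.0614, 0.5300] → [-0.0354, -0.0108, -0.3557, -0.2924, 0.9563, 0.0000]
J3: z=[-0.2924, 0.9563, 0.0000] o=[-0.4660, 0.1294, 0.3179] → [0.1674, 0.0512, -0.5534, -0.2924, 0.9563, 0.0000]
J4: z=[-0.0167, -0.0051, 0.9998] o=[-0.4212, 0.5300, 0.3207] → [-0.5597, 0.2434, -0.0081, -0.0167, -0.0051, 0.9998]
J5: z=[-0.8571, 0.5151, -0.0117] o=[-0.2358, 0.8386, 0.3254] → [0.0892, 0.1430, -0.2430, -0.8571, 0.5151, -0.0117]
J6: z=[0.3018, 0.4835, -0.8217] o=[-0.2507, 1.0297, 0.4324] → [0.0780, -0.0759, -0.0160, 0.3018, 0.4835, -0.8217]
V = J·q̇ = [0.1324, -0.1110, -0.5926, -0.3370, 1.1224, -0.2135]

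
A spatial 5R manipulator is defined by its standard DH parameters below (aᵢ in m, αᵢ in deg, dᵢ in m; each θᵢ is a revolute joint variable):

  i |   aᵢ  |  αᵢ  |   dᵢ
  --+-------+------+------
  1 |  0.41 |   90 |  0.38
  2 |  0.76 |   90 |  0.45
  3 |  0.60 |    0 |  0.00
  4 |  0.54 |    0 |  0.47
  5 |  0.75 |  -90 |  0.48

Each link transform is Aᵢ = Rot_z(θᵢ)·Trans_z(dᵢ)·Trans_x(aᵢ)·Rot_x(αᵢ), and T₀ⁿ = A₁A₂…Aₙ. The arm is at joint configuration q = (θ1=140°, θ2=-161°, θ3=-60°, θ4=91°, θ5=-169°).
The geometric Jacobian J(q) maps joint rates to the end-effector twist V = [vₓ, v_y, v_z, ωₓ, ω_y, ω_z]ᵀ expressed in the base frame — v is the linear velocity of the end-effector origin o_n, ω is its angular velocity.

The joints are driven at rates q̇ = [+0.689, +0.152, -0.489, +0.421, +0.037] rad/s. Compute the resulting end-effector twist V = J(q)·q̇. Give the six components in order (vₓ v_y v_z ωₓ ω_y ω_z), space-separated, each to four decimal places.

0.2975 0.2709 -0.1041 0.0900 0.1229 0.6597

o_n = [0.4336, -0.7468, 0.9639]
J₁: ẑ×o_n = [0.7468, 0.4336, -0.0000], ω = ẑ
J2: z=[0.6428, 0.7660, 0.0000] o=[-0.3141, 0.2635, 0.3800] → [0.4473, -0.3753, -1.2222, 0.6428, 0.7660, 0.0000]
J3: z=[0.2494, -0.2093, 0.9455] o=[0.5257, 0.1464, 0.1326] → [0.6705, -0.2943, -0.2420, 0.2494, -0.2093, 0.9455]
J4: z=[0.2494, -0.2093, 0.9455] o=[0.4089, -0.4340, 0.0349] → [0.1013, -0.2084, -0.0728, 0.2494, -0.2093, 0.9455]
J5: z=[0.2494, -0.2093, 0.9455] o=[1.0402, -0.6006, 0.3286] → [0.0052, -0.7320, -0.1634, 0.2494, -0.2093, 0.9455]
V = J·q̇ = [0.2975, 0.2709, -0.1041, 0.0900, 0.1229, 0.6597]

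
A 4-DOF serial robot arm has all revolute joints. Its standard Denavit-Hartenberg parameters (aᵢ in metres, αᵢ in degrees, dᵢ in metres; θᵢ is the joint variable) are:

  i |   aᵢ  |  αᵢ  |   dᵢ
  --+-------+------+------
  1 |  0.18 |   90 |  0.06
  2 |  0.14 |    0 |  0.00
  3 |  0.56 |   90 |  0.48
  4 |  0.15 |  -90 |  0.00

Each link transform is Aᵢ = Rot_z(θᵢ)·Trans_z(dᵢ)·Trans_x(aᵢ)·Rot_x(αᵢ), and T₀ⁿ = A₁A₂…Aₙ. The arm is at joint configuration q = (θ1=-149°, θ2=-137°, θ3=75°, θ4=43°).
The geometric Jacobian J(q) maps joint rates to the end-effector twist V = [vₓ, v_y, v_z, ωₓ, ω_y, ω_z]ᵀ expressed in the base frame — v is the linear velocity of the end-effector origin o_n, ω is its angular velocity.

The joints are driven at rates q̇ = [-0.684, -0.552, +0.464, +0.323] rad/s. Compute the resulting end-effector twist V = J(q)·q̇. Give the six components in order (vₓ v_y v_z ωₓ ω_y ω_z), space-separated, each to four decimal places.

0.2881 0.5273 0.0580 0.2898 0.0715 -0.8356

o_n = [-0.6359, 0.2972, -0.6268]
J₁: ẑ×o_n = [-0.2972, -0.6359, 0.0000], ω = ẑ
J2: z=[-0.5150, 0.8572, 0.0000] o=[-0.1543, -0.0927, 0.0600] → [-0.5887, -0.3537, 0.2120, -0.5150, 0.8572, 0.0000]
J3: z=[-0.5150, 0.8572, 0.0000] o=[-0.0665, -0.0400, -0.0355] → [-0.5069, -0.3045, 0.3144, -0.5150, 0.8572, 0.0000]
J4: z=[0.7568, 0.4548, -0.4695] o=[-0.5391, 0.2361, -0.5299] → [-0.0153, 0.1188, 0.0903, 0.7568, 0.4548, -0.4695]
V = J·q̇ = [0.2881, 0.5273, 0.0580, 0.2898, 0.0715, -0.8356]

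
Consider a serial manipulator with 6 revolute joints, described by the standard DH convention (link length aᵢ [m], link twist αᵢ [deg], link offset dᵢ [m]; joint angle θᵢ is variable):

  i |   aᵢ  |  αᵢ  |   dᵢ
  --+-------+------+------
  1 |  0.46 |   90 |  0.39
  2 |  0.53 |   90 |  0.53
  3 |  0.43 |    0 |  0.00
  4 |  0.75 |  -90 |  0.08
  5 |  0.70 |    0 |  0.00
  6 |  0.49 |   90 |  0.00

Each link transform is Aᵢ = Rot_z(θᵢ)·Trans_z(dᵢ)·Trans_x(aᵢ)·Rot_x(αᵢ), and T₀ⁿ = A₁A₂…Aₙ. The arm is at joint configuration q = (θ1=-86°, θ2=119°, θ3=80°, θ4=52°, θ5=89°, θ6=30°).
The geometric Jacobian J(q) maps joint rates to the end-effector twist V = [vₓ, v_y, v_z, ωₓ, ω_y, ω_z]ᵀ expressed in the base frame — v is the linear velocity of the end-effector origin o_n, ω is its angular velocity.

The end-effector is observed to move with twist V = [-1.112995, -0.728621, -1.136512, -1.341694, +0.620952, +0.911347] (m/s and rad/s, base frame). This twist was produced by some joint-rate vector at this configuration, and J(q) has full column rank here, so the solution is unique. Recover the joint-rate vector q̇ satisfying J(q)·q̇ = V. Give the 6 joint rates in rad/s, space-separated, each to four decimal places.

0.3490 0.5410 -0.2840 -0.0670 -0.9570 -0.1700

o_n = [-1.3805, 0.4848, 0.1035]
J₁: ẑ×o_n = [-0.4848, -1.3805, 0.0000], ω = ẑ
J2: z=[-0.9976, -0.0698, 0.0000] o=[0.0321, -0.4589, 0.3900] → [0.0200, -0.2858, -1.0400, -0.9976, -0.0698, 0.0000]
J3: z=[0.0610, -0.8725, 0.4848] o=[-0.5145, -0.2395, 0.8535] → [0.3032, -0.3741, -0.7114, 0.0610, -0.8725, 0.4848]
J4: z=[0.0610, -0.8725, 0.4848] o=[-0.9395, -0.2330, 0.9189] → [0.3634, -0.1641, -0.3410, 0.0610, -0.8725, 0.4848]
J5: z=[0.6926, -0.3127, -0.6500] o=[-1.4737, -0.5843, 0.5187] → [0.8248, 0.2271, 0.7697, 0.6926, -0.3127, -0.6500]
J6: z=[0.6926, -0.3127, -0.6500] o=[-1.5251, 0.0217, 0.1722] → [0.3225, -0.0464, 0.3660, 0.6926, -0.3127, -0.6500]
q̇ = J⁺·V = [0.3490, 0.5410, -0.2840, -0.0670, -0.9570, -0.1700]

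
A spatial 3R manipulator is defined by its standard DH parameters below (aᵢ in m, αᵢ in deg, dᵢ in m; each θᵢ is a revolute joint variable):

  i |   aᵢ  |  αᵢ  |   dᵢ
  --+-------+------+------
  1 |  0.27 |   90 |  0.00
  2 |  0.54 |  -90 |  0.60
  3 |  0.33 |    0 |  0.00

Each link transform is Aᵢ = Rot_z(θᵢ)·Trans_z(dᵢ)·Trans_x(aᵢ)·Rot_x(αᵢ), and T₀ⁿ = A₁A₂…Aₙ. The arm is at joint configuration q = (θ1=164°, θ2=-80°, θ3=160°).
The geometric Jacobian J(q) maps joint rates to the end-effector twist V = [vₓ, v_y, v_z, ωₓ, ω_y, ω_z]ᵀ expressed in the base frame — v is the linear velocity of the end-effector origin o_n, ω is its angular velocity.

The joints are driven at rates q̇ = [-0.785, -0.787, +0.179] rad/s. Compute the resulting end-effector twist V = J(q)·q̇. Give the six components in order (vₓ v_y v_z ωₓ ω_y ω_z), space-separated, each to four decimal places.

0.6246 0.1317 -0.0115 -0.3864 -0.7079 -0.7539

o_n = [-0.1636, 0.5537, -0.2264]
J₁: ẑ×o_n = [-0.5537, -0.1636, 0.0000], ω = ẑ
J2: z=[0.2756, 0.9613, 0.0000] o=[-0.2595, 0.0744, 0.0000] → [-0.2176, 0.0624, 0.0399, 0.2756, 0.9613, 0.0000]
J3: z=[-0.9467, 0.2714, 0.1736] o=[-0.1843, 0.6770, -0.5318] → [0.1043, 0.2927, 0.1112, -0.9467, 0.2714, 0.1736]
V = J·q̇ = [0.6246, 0.1317, -0.0115, -0.3864, -0.7079, -0.7539]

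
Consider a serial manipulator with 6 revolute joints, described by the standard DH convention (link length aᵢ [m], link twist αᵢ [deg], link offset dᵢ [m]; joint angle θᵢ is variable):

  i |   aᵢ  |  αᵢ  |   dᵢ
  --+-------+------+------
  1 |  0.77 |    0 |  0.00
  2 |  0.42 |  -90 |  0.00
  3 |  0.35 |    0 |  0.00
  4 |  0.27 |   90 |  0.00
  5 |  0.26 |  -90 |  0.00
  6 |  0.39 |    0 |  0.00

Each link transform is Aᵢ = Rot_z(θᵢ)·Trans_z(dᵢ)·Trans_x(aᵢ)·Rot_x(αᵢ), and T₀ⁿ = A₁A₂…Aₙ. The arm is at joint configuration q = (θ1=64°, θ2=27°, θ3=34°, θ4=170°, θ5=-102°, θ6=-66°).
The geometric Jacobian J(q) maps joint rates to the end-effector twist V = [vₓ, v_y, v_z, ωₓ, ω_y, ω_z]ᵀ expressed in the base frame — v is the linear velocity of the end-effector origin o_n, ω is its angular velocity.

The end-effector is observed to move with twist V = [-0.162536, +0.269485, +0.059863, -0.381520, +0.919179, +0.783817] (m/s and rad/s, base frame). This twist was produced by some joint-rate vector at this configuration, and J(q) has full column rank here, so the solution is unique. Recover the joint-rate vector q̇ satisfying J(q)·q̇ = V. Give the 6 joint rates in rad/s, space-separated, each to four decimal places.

o_n = [0.7400, 1.0973, -0.4468]
J₁: ẑ×o_n = [-1.0973, 0.7400, 0.0000], ω = ẑ
J2: z=[0.0000, 0.0000, 1.0000] o=[0.3375, 0.6921, 0.0000] → [-0.4052, 0.4025, 0.0000, 0.0000, 0.0000, 1.0000]
J3: z=[-0.9998, -0.0175, 0.0000] o=[0.3302, 1.1120, 0.0000] → [0.0078, -0.4467, 0.0219, -0.9998, -0.0175, 0.0000]
J4: z=[-0.9998, -0.0175, 0.0000] o=[0.3252, 1.4021, -0.1957] → [0.0044, -0.2510, 0.3121, -0.9998, -0.0175, 0.0000]
J5: z=[0.0071, -0.4067, -0.9135] o=[0.3295, 1.1555, -0.0859] → [0.0936, -0.3725, 0.1666, 0.0071, -0.4067, -0.9135]
J6: z=[0.2235, -0.8898, 0.3978] o=[0.5829, 1.2093, -0.1079] → [0.3461, 0.1383, 0.1148, 0.2235, -0.8898, 0.3978]
q̇ = J⁺·V = [-0.4200, 0.7720, -0.6800, 0.9030, -0.7710, -0.6850]

-0.4200 0.7720 -0.6800 0.9030 -0.7710 -0.6850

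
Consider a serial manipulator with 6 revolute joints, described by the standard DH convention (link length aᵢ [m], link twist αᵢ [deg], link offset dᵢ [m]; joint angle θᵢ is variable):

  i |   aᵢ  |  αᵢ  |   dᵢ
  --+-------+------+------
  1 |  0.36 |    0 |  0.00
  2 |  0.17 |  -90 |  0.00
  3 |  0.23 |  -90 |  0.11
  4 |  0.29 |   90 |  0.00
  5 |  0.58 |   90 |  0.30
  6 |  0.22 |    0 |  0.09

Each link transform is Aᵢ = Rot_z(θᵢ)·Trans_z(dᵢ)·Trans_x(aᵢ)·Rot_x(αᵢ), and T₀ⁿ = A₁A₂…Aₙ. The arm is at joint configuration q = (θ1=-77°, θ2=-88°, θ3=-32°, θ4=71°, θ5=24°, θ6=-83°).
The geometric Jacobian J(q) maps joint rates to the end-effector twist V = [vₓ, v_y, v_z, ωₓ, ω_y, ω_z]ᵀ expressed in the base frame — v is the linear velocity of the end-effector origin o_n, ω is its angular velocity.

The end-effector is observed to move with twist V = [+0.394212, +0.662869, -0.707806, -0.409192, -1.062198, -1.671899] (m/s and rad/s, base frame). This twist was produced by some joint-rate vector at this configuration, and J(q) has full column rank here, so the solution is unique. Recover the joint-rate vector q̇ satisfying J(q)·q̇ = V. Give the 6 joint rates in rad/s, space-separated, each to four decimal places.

o_n = [-0.8343, 0.1249, 0.1752]
J₁: ẑ×o_n = [-0.1249, -0.8343, 0.0000], ω = ẑ
J2: z=[0.0000, 0.0000, 1.0000] o=[0.0810, -0.3508, 0.0000] → [-0.4757, -0.9153, 0.0000, 0.0000, 0.0000, 1.0000]
J3: z=[0.2588, -0.9659, 0.0000] o=[-0.0832, -0.3948, 0.0000] → [-0.1692, -0.0453, -0.5910, 0.2588, -0.9659, 0.0000]
J4: z=[-0.5119, -0.1372, -0.8480] o=[-0.2432, -0.5515, 0.1219] → [0.5663, 0.5286, -0.4273, -0.5119, -0.1372, -0.8480]
J5: z=[-0.6903, -0.5220, 0.5010] o=[-0.3915, -0.3074, 0.1719] → [-0.2183, -0.2196, -0.5296, -0.6903, -0.5220, 0.5010]
J6: z=[0.2596, 0.4677, 0.8449] o=[-0.9903, -0.0503, 0.2136] → [-0.1660, 0.1418, -0.0275, 0.2596, 0.4677, 0.8449]
q̇ = J⁺·V = [-0.7340, 0.2330, 0.6550, 0.7470, 0.0370, -0.6580]

-0.7340 0.2330 0.6550 0.7470 0.0370 -0.6580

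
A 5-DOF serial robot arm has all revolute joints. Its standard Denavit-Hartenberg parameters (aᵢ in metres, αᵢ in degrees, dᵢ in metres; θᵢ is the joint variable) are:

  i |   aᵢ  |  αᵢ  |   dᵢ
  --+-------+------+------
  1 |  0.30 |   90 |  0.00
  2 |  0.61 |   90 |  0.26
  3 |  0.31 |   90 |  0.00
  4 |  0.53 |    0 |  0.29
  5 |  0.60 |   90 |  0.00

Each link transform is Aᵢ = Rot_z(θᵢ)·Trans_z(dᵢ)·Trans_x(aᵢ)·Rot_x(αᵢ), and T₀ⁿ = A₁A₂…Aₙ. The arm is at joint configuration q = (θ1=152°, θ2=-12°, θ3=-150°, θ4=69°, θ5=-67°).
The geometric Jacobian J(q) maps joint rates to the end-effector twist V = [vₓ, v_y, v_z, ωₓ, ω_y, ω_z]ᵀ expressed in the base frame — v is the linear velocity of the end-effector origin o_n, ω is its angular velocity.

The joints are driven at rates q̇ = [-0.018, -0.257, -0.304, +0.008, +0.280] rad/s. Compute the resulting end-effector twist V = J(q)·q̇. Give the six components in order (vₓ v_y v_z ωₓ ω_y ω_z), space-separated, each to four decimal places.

0.3503 0.1914 -0.0033 0.0650 -0.0432 0.3093

o_n = [0.2325, -0.1674, -0.4032]
J₁: ẑ×o_n = [0.1674, 0.2325, -0.0000], ω = ẑ
J2: z=[0.4695, 0.8829, 0.0000] o=[-0.2649, 0.1408, 0.0000] → [-0.3560, 0.1893, -0.5838, 0.4695, 0.8829, 0.0000]
J3: z=[0.1836, -0.0976, -0.9781] o=[-0.6697, 0.6505, -0.1268] → [-0.7730, -0.8317, -0.0621, 0.1836, -0.0976, -0.9781]
J4: z=[0.8384, 0.5350, 0.1040] o=[-0.5106, 0.3904, -0.0710] → [-0.1197, 0.3557, -0.8652, 0.8384, 0.5350, 0.1040]
J5: z=[0.8384, 0.5350, 0.1040] o=[-0.0791, 0.3379, -0.4906] → [0.0993, -0.0410, -0.5903, 0.8384, 0.5350, 0.1040]
V = J·q̇ = [0.3503, 0.1914, -0.0033, 0.0650, -0.0432, 0.3093]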